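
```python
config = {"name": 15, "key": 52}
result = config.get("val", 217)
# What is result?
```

Trace:
`config = {"name": 15, "key": 52}` → config = {'name': 15, 'key': 52}
`result = config.get("val", 217)` → result = 217
So result = 217

Answer: 217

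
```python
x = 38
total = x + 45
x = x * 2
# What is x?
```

Trace:
`x = 38` → x = 38
`total = x + 45` → total = 83
`x = x * 2` → x = 76
So x = 76

Answer: 76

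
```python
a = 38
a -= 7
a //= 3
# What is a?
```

Trace:
`a = 38` → a = 38
`a -= 7` → a = 31
`a //= 3` → a = 10
So a = 10

Answer: 10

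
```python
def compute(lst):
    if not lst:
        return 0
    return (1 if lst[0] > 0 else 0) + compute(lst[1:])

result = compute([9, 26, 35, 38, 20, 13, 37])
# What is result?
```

Count of positive elements in [9, 26, 35, 38, 20, 13, 37] = 7

Answer: 7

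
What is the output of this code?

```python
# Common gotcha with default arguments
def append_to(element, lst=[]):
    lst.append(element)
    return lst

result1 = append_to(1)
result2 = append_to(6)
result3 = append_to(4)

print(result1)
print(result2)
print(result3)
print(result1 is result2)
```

Key concept: mutable default argument gotcha.
Step by step:
`result1 = append_to(1)` → result1 = [1]
`result2 = append_to(6)` → result1 = [1, 6] (same object as result2); result2 = [1, 6] (same object as result1)
`result3 = append_to(4)` → result1 = [1, 6, 4] (same object as result2, result3); result2 = [1, 6, 4] (same object as result1, result3); result3 = [1, 6, 4] (same object as result1, result2)
`print(result1)` → prints [1, 6, 4]
`print(result2)` → prints [1, 6, 4]
`print(result3)` → prints [1, 6, 4]
`print(result1 is result2)` → prints True

Answer:
[1, 6, 4]
[1, 6, 4]
[1, 6, 4]
True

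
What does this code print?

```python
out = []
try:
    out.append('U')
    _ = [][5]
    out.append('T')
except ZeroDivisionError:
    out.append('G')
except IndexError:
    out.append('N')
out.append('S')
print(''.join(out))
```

Execution trace: 'U' (try body) → 'N' (except IndexError) → 'S' (after the try/except). Output: UNS

Answer: UNS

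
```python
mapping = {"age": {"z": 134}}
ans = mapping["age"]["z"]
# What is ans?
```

Trace:
`mapping = {"age": {"z": 134}}` → mapping = {'age': {'z': 134}}
`ans = mapping["age"]["z"]` → ans = 134
So ans = 134

Answer: 134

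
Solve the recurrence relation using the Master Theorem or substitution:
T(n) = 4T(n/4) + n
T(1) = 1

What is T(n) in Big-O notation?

By Master Theorem: a=4, b=4, f(n)=n. Since log_4(4) = 1 and f(n) = Θ(n^1), Case 2 applies. T(n) = O(n log n).

Answer: O(n log n)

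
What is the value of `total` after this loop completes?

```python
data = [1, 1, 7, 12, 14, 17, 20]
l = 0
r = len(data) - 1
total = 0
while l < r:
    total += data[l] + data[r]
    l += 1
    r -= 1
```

Sum of pairs from ends
`total` takes the values: 0 → 21 → 39 → 60

Answer: 60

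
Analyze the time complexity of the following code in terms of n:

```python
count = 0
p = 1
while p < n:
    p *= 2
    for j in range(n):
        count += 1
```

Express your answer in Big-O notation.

Each loop level contributes: log n × n. Multiplying the contributions gives O(n log n).

Answer: O(n log n)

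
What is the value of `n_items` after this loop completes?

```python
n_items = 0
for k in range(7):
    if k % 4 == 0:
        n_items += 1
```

Count numbers divisible by 4 in range(7)
`n_items` takes the values: 0 → 1 → 2

Answer: 2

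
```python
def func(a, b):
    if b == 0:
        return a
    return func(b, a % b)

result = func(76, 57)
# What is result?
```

func(76, 57) -> func(57, 19) -> func(19, 0) -> 19

Answer: 19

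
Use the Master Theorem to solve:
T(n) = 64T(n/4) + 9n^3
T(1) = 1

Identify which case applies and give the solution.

a=64, b=4, f(n)=9n^3. log_4(64) = 3. Since c=3 = 3, Case 2 applies: T(n) = Θ(n^log_b(a) · log n) = O(n^3 log n).

Answer: O(n^3 log n) - Case 2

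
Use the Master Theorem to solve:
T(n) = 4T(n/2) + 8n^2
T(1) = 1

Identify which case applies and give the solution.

a=4, b=2, f(n)=8n^2. log_2(4) = 2. Since c=2 = 2, Case 2 applies: T(n) = Θ(n^log_b(a) · log n) = O(n^2 log n).

Answer: O(n^2 log n) - Case 2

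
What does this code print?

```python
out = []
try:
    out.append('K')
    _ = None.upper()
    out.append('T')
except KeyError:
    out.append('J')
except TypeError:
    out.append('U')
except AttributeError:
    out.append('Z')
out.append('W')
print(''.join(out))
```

Execution trace: 'K' (try body) → 'Z' (except AttributeError) → 'W' (after the try/except). Output: KZW

Answer: KZW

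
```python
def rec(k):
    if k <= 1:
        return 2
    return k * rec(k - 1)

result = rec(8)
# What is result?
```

rec(8) = 8 * 7 * 6 * 5 * 4 * 3 * 2 * 2 = 80640

Answer: 80640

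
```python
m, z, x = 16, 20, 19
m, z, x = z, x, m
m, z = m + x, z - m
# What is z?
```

Trace:
`m, z, x = 16, 20, 19` → m = 16; z = 20; x = 19
`m, z, x = z, x, m` → m = 20; z = 19; x = 16
`m, z = m + x, z - m` → m = 36; z = -1
So z = -1

Answer: -1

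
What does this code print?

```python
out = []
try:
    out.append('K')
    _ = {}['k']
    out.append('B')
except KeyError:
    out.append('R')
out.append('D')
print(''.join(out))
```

Execution trace: 'K' (try body) → 'R' (except KeyError) → 'D' (after the try/except). Output: KRD

Answer: KRD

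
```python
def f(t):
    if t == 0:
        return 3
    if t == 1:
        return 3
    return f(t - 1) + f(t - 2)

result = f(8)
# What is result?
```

Build up from base cases: f(0)=3, f(1)=3, f(2)=6, f(3)=9, f(4)=15, f(5)=24, f(6)=39, ..., f(8)=102

Answer: 102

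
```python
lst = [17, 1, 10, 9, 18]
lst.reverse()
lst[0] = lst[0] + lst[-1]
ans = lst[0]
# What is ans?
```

Trace:
`lst = [17, 1, 10, 9, 18]` → lst = [17, 1, 10, 9, 18]
`lst.reverse()` → lst = [18, 9, 10, 1, 17]
`lst[0] = lst[0] + lst[-1]` → lst = [35, 9, 10, 1, 17]
`ans = lst[0]` → ans = 35
So ans = 35

Answer: 35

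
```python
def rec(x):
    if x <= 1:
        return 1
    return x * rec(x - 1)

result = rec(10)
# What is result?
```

rec(10) = 10 * 9 * 8 * 7 * 6 * 5 * 4 * 3 * 2 * 1 = 3628800

Answer: 3628800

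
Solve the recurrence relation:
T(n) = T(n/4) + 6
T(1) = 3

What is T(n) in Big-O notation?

Each step divides n by 4 and adds 6. After log_4(n) steps we reach T(1)=3. So T(n) = 6·log_4(n) + 3 = O(log n).

Answer: O(log n)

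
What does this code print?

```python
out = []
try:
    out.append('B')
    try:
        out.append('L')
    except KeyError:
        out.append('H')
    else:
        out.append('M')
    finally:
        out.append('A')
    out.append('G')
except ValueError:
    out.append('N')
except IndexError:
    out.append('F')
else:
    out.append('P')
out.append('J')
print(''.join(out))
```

Execution trace: 'B' (try body) → 'L' (inner try body, no exception) → 'M' (inner else) → 'A' (inner finally) → 'G' (try body, no exception) → 'P' (else) → 'J' (after the try/except). Output: BLMAGPJ

Answer: BLMAGPJ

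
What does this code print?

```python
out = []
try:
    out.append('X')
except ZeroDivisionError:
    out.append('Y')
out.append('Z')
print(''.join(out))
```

Execution trace: 'X' (try body, no exception) → 'Z' (after the try/except). Output: XZ

Answer: XZ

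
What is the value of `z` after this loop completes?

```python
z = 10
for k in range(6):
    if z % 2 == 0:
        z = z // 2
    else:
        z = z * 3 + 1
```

Collatz-style transformation from 10
`z` takes the values: 10 → 5 → 16 → 8 → 4 → 2 → 1

Answer: 1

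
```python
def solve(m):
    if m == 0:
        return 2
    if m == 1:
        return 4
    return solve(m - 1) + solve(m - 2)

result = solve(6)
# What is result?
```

Build up from base cases: solve(0)=2, solve(1)=4, solve(2)=6, solve(3)=10, solve(4)=16, solve(5)=26, solve(6)=42

Answer: 42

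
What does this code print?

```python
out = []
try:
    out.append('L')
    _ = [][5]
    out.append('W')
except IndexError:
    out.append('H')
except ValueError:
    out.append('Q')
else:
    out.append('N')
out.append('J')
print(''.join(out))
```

Execution trace: 'L' (try body) → 'H' (except IndexError) → 'J' (after the try/except). Output: LHJ

Answer: LHJ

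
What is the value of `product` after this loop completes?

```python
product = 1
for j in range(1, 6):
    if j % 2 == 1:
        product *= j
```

Product of odd numbers 1 to 5
`product` takes the values: 1 → 3 → 15

Answer: 15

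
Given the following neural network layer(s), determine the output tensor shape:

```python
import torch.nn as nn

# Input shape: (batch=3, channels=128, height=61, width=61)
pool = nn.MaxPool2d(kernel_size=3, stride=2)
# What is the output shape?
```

Input: (3, 128, 61, 61) -> Output: (3, 128, 30, 30)

Answer: (3, 128, 30, 30)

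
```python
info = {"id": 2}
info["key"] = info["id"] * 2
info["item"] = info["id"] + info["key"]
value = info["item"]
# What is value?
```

Trace:
`info = {"id": 2}` → info = {'id': 2}
`info["key"] = info["id"] * 2` → info = {'id': 2, 'key': 4}
`info["item"] = info["id"] + info["key"]` → info = {'id': 2, 'key': 4, 'item': 6}
`value = info["item"]` → value = 6
So value = 6

Answer: 6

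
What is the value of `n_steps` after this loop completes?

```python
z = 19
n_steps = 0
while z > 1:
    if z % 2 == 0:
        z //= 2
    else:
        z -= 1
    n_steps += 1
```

Steps to reduce 19 to 1
`n_steps` takes the values: 0 → 1 → 2 → 3 → 4 → 5 → 6

Answer: 6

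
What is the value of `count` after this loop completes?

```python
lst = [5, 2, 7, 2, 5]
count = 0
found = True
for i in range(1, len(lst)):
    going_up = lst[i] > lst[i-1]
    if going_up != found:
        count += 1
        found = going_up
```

Count direction changes in [5, 2, 7, 2, 5]
`count` takes the values: 0 → 1 → 2 → 3 → 4

Answer: 4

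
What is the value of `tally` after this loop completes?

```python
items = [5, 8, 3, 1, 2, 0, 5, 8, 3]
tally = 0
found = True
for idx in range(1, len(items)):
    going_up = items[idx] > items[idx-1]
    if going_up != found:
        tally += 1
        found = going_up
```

Count direction changes in [5, 8, 3, 1, 2, 0, 5, 8, 3]
`tally` takes the values: 0 → 1 → 2 → 3 → 4 → 5

Answer: 5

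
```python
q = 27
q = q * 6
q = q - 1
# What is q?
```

Trace:
`q = 27` → q = 27
`q = q * 6` → q = 162
`q = q - 1` → q = 161
So q = 161

Answer: 161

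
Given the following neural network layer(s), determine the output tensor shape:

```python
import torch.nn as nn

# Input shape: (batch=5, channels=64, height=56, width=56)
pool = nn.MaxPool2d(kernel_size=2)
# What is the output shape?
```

Input: (5, 64, 56, 56) -> Output: (5, 64, 28, 28)

Answer: (5, 64, 28, 28)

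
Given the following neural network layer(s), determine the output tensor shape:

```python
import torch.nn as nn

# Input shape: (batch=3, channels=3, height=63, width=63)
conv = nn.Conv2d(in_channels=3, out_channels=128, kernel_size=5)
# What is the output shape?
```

Input: (3, 3, 63, 63) -> Output: (3, 128, 59, 59)

Answer: (3, 128, 59, 59)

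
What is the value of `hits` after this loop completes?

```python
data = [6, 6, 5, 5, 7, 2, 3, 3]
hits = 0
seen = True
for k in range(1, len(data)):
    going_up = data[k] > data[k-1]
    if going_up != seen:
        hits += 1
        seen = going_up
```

Count direction changes in [6, 6, 5, 5, 7, 2, 3, 3]
`hits` takes the values: 0 → 1 → 2 → 3 → 4 → 5

Answer: 5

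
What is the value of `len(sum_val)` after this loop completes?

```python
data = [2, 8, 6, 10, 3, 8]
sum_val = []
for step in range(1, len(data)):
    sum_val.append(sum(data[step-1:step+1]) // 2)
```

Number of 2-element averages
`sum_val` takes the values: [] → [5] → [5, 7] → [5, 7, 8] → [5, 7, 8, 6] → [5, 7, 8, 6, 5]
So `len(sum_val)` = 5

Answer: 5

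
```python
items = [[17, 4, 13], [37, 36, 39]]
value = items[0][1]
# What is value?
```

Trace:
`items = [[17, 4, 13], [37, 36, 39]]` → items = [[17, 4, 13], [37, 36, 39]]
`value = items[0][1]` → value = 4
So value = 4

Answer: 4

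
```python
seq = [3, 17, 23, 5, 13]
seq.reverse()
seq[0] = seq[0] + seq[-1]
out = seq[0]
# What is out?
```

Trace:
`seq = [3, 17, 23, 5, 13]` → seq = [3, 17, 23, 5, 13]
`seq.reverse()` → seq = [13, 5, 23, 17, 3]
`seq[0] = seq[0] + seq[-1]` → seq = [16, 5, 23, 17, 3]
`out = seq[0]` → out = 16
So out = 16

Answer: 16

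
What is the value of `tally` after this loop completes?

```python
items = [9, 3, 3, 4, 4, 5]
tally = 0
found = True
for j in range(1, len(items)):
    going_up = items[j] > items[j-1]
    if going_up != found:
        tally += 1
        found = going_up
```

Count direction changes in [9, 3, 3, 4, 4, 5]
`tally` takes the values: 0 → 1 → 2 → 3 → 4

Answer: 4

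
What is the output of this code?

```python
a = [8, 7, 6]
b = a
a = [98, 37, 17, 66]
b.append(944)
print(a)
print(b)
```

Key concept: rebinding vs mutation: a is rebound to a new list, b still points at the original.
Step by step:
`a = [8, 7, 6]` → a = [8, 7, 6]
`b = a` → b = [8, 7, 6] (same object as a)
`a = [98, 37, 17, 66]` → a = [98, 37, 17, 66]
`b.append(944)` → b = [8, 7, 6, 944]
`print(a)` → prints [98, 37, 17, 66]
`print(b)` → prints [8, 7, 6, 944]

Answer:
[98, 37, 17, 66]
[8, 7, 6, 944]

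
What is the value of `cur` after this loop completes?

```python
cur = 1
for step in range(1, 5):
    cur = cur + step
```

Start at 1, add 1 through 4
`cur` takes the values: 1 → 2 → 4 → 7 → 11

Answer: 11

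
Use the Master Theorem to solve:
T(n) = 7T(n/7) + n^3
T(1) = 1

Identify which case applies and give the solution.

a=7, b=7, f(n)=n^3. log_7(7) = 1. Since c=3 > 1 and the regularity condition holds (7(n/7)^3 = (7/7^3)n^3 with 7/7^3 < 1), Case 3 applies: T(n) = Θ(f(n)) = O(n^3).

Answer: O(n^3) - Case 3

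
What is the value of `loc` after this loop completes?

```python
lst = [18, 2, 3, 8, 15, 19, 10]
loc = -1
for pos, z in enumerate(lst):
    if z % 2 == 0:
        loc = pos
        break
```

First even number index in [18, 2, 3, 8, 15, 19, 10]
`loc` takes the values: -1 → 0

Answer: 0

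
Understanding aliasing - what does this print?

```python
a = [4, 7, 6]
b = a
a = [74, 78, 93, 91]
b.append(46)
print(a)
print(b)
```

Key concept: rebinding vs mutation: a is rebound to a new list, b still points at the original.
Step by step:
`a = [4, 7, 6]` → a = [4, 7, 6]
`b = a` → b = [4, 7, 6] (same object as a)
`a = [74, 78, 93, 91]` → a = [74, 78, 93, 91]
`b.append(46)` → b = [4, 7, 6, 46]
`print(a)` → prints [74, 78, 93, 91]
`print(b)` → prints [4, 7, 6, 46]

Answer:
[74, 78, 93, 91]
[4, 7, 6, 46]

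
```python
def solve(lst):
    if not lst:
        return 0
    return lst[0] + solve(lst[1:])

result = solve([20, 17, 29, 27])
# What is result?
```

20 + 17 + 29 + 27 + 0 = 93

Answer: 93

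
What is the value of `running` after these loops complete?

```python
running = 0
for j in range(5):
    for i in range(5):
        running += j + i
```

Sum of all j+i for j,i in 5x5
`running` takes the values: 0 → 1 → 3 → 6 → 10 → 11 → 13 → 16 → 20 → 25 → 27 → 30 → 34 → 39 → 45 → 48 → 52 → 57 → 63 → 70 → 74 → 79 → 85 → 92 → 100

Answer: 100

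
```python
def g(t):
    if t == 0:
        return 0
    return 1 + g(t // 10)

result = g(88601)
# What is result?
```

Count of digits of 88601: 5

Answer: 5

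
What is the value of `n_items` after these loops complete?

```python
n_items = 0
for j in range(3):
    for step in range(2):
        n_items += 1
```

3 * 2 = 6
`n_items` takes the values: 0 → 1 → 2 → 3 → 4 → 5 → 6

Answer: 6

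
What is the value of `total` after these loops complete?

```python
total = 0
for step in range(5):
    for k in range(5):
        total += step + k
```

Sum of all step+k for step,k in 5x5
`total` takes the values: 0 → 1 → 3 → 6 → 10 → 11 → 13 → 16 → 20 → 25 → 27 → 30 → 34 → 39 → 45 → 48 → 52 → 57 → 63 → 70 → 74 → 79 → 85 → 92 → 100

Answer: 100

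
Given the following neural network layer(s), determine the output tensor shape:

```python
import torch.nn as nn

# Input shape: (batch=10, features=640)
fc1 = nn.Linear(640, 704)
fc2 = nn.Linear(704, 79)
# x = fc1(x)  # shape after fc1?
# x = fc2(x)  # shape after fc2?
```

Input: (10, 640) -> after fc1: (10, 704) -> Output: (10, 79)

Answer: (10, 79)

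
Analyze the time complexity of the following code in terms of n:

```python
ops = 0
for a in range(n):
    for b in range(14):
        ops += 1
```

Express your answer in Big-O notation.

Each loop level contributes: n × 1. Multiplying the contributions gives O(n).

Answer: O(n)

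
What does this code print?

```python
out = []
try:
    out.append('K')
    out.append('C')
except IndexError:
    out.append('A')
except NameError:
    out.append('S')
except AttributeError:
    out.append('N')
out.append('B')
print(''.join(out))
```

Execution trace: 'K' (try body) → 'C' (try body, no exception) → 'B' (after the try/except). Output: KCB

Answer: KCB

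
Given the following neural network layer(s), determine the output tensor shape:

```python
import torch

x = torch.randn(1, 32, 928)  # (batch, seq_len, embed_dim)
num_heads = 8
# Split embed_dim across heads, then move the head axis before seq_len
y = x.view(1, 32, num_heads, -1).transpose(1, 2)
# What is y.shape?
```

Input: (1, 32, 928) -> head_dim = 928 // 8 = 116; after view: (1, 32, 8, 116) -> after transpose(1, 2): (1, 8, 32, 116) -> Output: (1, 8, 32, 116)

Answer: (1, 8, 32, 116)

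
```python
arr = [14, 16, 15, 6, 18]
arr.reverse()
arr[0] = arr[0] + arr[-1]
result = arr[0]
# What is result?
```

Trace:
`arr = [14, 16, 15, 6, 18]` → arr = [14, 16, 15, 6, 18]
`arr.reverse()` → arr = [18, 6, 15, 16, 14]
`arr[0] = arr[0] + arr[-1]` → arr = [32, 6, 15, 16, 14]
`result = arr[0]` → result = 32
So result = 32

Answer: 32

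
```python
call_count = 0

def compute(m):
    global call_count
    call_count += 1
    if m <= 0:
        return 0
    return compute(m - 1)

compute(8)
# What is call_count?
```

Linear recursion stepping by 1: 9 calls from m=8 down to ≤0.

Answer: 9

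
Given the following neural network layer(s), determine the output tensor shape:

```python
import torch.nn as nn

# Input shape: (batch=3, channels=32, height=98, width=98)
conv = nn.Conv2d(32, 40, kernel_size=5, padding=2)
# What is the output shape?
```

Input: (3, 32, 98, 98) -> Output: (3, 40, 98, 98)

Answer: (3, 40, 98, 98)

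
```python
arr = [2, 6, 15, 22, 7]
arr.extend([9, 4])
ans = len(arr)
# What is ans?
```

Trace:
`arr = [2, 6, 15, 22, 7]` → arr = [2, 6, 15, 22, 7]
`arr.extend([9, 4])` → arr = [2, 6, 15, 22, 7, 9, 4]
`ans = len(arr)` → ans = 7
So ans = 7

Answer: 7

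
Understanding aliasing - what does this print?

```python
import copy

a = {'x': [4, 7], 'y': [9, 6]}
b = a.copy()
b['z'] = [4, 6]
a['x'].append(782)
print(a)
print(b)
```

Key concept: shallow copy of dict with mutable values.
Step by step:
`a = {'x': [4, 7], 'y': [9, 6]}` → a = {'x': [4, 7], 'y': [9, 6]}
`b = a.copy()` → b = {'x': [4, 7], 'y': [9, 6]}
`b['z'] = [4, 6]` → b = {'x': [4, 7], 'y': [9, 6], 'z': [4, 6]}
`a['x'].append(782)` → a = {'x': [4, 7, 782], 'y': [9, 6]}; b = {'x': [4, 7, 782], 'y': [9, 6], 'z': [4, 6]}
`print(a)` → prints {'x': [4, 7, 782], 'y': [9, 6]}
`print(b)` → prints {'x': [4, 7, 782], 'y': [9, 6], 'z': [4, 6]}

Answer:
{'x': [4, 7, 782], 'y': [9, 6]}
{'x': [4, 7, 782], 'y': [9, 6], 'z': [4, 6]}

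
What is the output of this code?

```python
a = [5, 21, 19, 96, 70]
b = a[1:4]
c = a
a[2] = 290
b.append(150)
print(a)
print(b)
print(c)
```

Key concept: slice vs alias.
Step by step:
`a = [5, 21, 19, 96, 70]` → a = [5, 21, 19, 96, 70]
`b = a[1:4]` → b = [21, 19, 96]
`c = a` → c = [5, 21, 19, 96, 70] (same object as a)
`a[2] = 290` → a = [5, 21, 290, 96, 70] (same object as c); c = [5, 21, 290, 96, 70] (same object as a)
`b.append(150)` → b = [21, 19, 96, 150]
`print(a)` → prints [5, 21, 290, 96, 70]
`print(b)` → prints [21, 19, 96, 150]
`print(c)` → prints [5, 21, 290, 96, 70]

Answer:
[5, 21, 290, 96, 70]
[21, 19, 96, 150]
[5, 21, 290, 96, 70]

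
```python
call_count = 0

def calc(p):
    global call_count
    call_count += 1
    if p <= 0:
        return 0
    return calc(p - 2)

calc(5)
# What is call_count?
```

Linear recursion stepping by 2: 4 calls from p=5 down to ≤0.

Answer: 4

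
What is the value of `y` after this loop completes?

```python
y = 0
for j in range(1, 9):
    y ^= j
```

XOR of 1 to 8
`y` takes the values: 0 → 1 → 3 → 0 → 4 → 1 → 7 → 0 → 8

Answer: 8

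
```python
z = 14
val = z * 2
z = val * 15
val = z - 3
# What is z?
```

Trace:
`z = 14` → z = 14
`val = z * 2` → val = 28
`z = val * 15` → z = 420
`val = z - 3` → val = 417
So z = 420

Answer: 420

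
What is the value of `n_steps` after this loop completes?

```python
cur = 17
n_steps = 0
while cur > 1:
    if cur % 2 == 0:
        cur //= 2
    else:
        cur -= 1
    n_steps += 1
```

Steps to reduce 17 to 1
`n_steps` takes the values: 0 → 1 → 2 → 3 → 4 → 5

Answer: 5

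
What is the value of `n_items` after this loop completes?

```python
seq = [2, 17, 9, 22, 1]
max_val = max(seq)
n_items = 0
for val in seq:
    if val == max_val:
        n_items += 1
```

Count of max value 22 in [2, 17, 9, 22, 1]
`n_items` takes the values: 0 → 1

Answer: 1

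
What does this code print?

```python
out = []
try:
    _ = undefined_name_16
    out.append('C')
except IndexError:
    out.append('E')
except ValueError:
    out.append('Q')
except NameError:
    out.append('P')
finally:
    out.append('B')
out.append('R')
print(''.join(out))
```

Execution trace: 'P' (except NameError) → 'B' (finally) → 'R' (after the try/except). Output: PBR

Answer: PBR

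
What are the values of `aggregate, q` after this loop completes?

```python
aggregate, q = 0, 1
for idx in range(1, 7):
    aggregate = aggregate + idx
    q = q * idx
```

Sum and factorial of 1 to 6
`aggregate, q` takes the values: (0, 1) → (1, 1) → (3, 1) → (3, 2) → (6, 2) → (6, 6) → (10, 6) → (10, 24) → (15, 24) → (15, 120) → (21, 120) → (21, 720)

Answer: 21, 720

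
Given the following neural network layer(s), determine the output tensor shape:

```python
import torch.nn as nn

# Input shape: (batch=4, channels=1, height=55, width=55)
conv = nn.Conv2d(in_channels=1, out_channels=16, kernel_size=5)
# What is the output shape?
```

Input: (4, 1, 55, 55) -> Output: (4, 16, 51, 51)

Answer: (4, 16, 51, 51)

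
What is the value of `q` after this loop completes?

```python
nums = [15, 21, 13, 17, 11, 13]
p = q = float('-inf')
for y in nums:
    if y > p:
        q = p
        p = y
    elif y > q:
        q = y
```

Second largest (with repeats) in [15, 21, 13, 17, 11, 13]
`q` takes the values: -inf → 15 → 17

Answer: 17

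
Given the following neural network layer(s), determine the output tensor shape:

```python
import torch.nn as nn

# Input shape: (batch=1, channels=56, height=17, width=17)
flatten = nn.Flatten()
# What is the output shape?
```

Input: (1, 56, 17, 17) -> Output: (1, 16184)

Answer: (1, 16184)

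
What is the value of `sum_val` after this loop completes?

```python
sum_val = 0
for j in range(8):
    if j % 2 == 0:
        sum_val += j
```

Sum of even numbers 0 to 7
`sum_val` takes the values: 0 → 2 → 6 → 12

Answer: 12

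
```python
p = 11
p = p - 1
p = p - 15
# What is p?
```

Trace:
`p = 11` → p = 11
`p = p - 1` → p = 10
`p = p - 15` → p = -5
So p = -5

Answer: -5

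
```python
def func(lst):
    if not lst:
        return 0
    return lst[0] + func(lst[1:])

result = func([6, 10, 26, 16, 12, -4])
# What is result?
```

6 + 10 + 26 + 16 + 12 + (-4) + 0 = 66

Answer: 66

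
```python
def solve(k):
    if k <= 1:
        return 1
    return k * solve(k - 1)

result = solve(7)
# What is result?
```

solve(7) = 7 * 6 * 5 * 4 * 3 * 2 * 1 = 5040

Answer: 5040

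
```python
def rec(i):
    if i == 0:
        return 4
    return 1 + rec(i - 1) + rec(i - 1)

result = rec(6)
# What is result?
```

rec(i) = 1 + 2·rec(i-1), rec(0)=4. Closed form: (4+1)·2^6 - 1 = 319.

Answer: 319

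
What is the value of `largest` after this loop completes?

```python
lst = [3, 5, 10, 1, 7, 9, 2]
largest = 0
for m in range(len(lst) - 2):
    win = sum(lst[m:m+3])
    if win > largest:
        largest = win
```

Max sum of 3-element window in [3, 5, 10, 1, 7, 9, 2]
`largest` takes the values: 0 → 18

Answer: 18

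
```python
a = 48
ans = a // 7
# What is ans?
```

Trace:
`a = 48` → a = 48
`ans = a // 7` → ans = 6
So ans = 6

Answer: 6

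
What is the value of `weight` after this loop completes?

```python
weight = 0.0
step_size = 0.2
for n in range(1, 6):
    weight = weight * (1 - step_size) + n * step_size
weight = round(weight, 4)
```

Moving average with lr=0.2
`weight` takes the values: 0.0 → 0.2 → 0.56 → 1.048 → 1.6384 → 2.31072 → 2.3107

Answer: 2.3107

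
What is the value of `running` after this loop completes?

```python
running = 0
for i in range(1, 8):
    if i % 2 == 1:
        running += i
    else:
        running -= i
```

Add odd, subtract even
`running` takes the values: 0 → 1 → -1 → 2 → -2 → 3 → -3 → 4

Answer: 4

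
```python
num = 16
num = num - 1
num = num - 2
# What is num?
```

Trace:
`num = 16` → num = 16
`num = num - 1` → num = 15
`num = num - 2` → num = 13
So num = 13

Answer: 13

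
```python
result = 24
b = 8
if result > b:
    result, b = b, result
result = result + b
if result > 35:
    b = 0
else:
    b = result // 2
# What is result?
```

Trace:
`result = 24` → result = 24
`b = 8` → b = 8
`if result > b: ...` → result > b is True → result = 8; b = 24
`result = result + b` → result = 32
`if result > 35: ...` → result > 35 is False, take else branch → b = 16
So result = 32

Answer: 32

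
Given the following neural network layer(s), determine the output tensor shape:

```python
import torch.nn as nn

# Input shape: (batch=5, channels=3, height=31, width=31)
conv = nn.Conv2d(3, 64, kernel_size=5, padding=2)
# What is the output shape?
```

Input: (5, 3, 31, 31) -> Output: (5, 64, 31, 31)

Answer: (5, 64, 31, 31)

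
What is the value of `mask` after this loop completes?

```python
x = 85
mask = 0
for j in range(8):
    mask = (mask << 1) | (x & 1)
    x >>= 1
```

Reverse lowest 8 bits of 85
`mask` takes the values: 0 → 1 → 2 → 5 → 10 → 21 → 42 → 85 → 170

Answer: 170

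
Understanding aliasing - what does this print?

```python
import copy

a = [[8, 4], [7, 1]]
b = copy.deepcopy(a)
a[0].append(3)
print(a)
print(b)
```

Key concept: deep copy is fully independent.
Step by step:
`a = [[8, 4], [7, 1]]` → a = [[8, 4], [7, 1]]
`b = copy.deepcopy(a)` → b = [[8, 4], [7, 1]]
`a[0].append(3)` → a = [[8, 4, 3], [7, 1]]
`print(a)` → prints [[8, 4, 3], [7, 1]]
`print(b)` → prints [[8, 4], [7, 1]]

Answer:
[[8, 4, 3], [7, 1]]
[[8, 4], [7, 1]]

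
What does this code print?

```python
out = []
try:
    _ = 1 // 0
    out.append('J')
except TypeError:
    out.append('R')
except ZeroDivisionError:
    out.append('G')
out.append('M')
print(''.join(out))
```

Execution trace: 'G' (except ZeroDivisionError) → 'M' (after the try/except). Output: GM

Answer: GM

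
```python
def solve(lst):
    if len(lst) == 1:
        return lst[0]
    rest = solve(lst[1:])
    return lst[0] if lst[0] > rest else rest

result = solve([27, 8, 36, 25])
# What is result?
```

Recursive max over [27, 8, 36, 25] = 36

Answer: 36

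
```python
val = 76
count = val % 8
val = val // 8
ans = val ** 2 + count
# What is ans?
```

Trace:
`val = 76` → val = 76
`count = val % 8` → count = 4
`val = val // 8` → val = 9
`ans = val ** 2 + count` → ans = 85
So ans = 85

Answer: 85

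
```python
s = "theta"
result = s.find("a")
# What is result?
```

Trace:
`s = "theta"` → s = 'theta'
`result = s.find("a")` → result = 4
So result = 4

Answer: 4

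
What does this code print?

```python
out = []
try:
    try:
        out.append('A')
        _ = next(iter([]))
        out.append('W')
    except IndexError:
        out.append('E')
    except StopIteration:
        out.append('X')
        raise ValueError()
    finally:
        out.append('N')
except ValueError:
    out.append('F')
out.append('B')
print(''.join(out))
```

Execution trace: 'A' (inner try body) → 'X' (inner except StopIteration) → 'N' (inner finally) → 'F' (outer except ValueError) → 'B' (after the try/except). Output: AXNFB

Answer: AXNFB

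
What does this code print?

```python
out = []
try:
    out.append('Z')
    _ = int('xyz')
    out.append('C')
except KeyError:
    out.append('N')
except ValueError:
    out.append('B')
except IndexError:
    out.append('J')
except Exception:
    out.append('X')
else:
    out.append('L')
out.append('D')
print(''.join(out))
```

Execution trace: 'Z' (try body) → 'B' (except ValueError) → 'D' (after the try/except). Output: ZBD

Answer: ZBD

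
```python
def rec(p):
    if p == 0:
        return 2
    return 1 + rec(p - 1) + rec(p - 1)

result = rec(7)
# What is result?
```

rec(p) = 1 + 2·rec(p-1), rec(0)=2. Closed form: (2+1)·2^7 - 1 = 383.

Answer: 383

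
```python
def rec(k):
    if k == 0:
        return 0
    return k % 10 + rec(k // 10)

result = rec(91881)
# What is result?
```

Sum of digits of 91881: 1 + 8 + 8 + 1 + 9 = 27

Answer: 27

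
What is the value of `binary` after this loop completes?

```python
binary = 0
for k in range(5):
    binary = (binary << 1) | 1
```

Build 5 consecutive 1-bits: 0b11111
`binary` takes the values: 0 → 1 → 3 → 7 → 15 → 31

Answer: 31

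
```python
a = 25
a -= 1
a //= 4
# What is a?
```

Trace:
`a = 25` → a = 25
`a -= 1` → a = 24
`a //= 4` → a = 6
So a = 6

Answer: 6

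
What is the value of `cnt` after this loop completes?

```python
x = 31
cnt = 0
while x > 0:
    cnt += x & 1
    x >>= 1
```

Count set bits in 31 (binary: 0b11111)
`cnt` takes the values: 0 → 1 → 2 → 3 → 4 → 5

Answer: 5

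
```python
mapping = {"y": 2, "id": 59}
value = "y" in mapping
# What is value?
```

Trace:
`mapping = {"y": 2, "id": 59}` → mapping = {'y': 2, 'id': 59}
`value = "y" in mapping` → value = True
So value = True

Answer: True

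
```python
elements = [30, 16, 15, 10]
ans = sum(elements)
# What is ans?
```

Trace:
`elements = [30, 16, 15, 10]` → elements = [30, 16, 15, 10]
`ans = sum(elements)` → ans = 71
So ans = 71

Answer: 71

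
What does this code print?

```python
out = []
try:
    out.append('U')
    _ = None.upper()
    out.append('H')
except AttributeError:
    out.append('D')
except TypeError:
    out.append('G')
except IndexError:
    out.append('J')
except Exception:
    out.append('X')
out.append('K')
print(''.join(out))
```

Execution trace: 'U' (try body) → 'D' (except AttributeError) → 'K' (after the try/except). Output: UDK

Answer: UDK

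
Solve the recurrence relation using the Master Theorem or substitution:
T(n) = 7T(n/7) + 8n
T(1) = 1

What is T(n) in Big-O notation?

By Master Theorem: a=7, b=7, f(n)=8n. Since log_7(7) = 1 and f(n) = Θ(n^1), Case 2 applies. T(n) = O(n log n).

Answer: O(n log n)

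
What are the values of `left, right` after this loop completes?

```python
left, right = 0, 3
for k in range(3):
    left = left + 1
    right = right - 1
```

left goes 0→3, right goes 3→0
`left, right` takes the values: (0, 3) → (1, 3) → (1, 2) → (2, 2) → (2, 1) → (3, 1) → (3, 0)

Answer: 3, 0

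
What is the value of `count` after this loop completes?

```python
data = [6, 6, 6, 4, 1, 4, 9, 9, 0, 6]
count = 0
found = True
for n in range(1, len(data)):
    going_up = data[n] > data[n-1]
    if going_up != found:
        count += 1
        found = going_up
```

Count direction changes in [6, 6, 6, 4, 1, 4, 9, 9, 0, 6]
`count` takes the values: 0 → 1 → 2 → 3 → 4

Answer: 4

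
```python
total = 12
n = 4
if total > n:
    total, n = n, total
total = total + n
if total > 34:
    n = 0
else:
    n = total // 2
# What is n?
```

Trace:
`total = 12` → total = 12
`n = 4` → n = 4
`if total > n: ...` → total > n is True → total = 4; n = 12
`total = total + n` → total = 16
`if total > 34: ...` → total > 34 is False, take else branch → n = 8
So n = 8

Answer: 8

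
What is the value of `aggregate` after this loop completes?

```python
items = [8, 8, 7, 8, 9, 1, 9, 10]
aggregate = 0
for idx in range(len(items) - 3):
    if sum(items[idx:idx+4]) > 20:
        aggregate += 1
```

Count windows with sum > 20
`aggregate` takes the values: 0 → 1 → 2 → 3 → 4 → 5

Answer: 5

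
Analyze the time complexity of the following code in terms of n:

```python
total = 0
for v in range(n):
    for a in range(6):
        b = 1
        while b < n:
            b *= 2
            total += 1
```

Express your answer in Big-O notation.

Each loop level contributes: n × 1 × log n. Multiplying the contributions gives O(n log n).

Answer: O(n log n)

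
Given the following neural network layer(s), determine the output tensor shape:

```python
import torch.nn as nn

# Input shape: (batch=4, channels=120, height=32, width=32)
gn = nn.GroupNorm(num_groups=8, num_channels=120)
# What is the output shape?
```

Input: (4, 120, 32, 32) -> Output: (4, 120, 32, 32)

Answer: (4, 120, 32, 32)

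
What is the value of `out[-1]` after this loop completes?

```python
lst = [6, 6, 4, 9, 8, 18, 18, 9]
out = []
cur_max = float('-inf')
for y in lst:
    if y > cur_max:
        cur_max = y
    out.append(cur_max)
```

Running max ends at 18
`out` takes the values: [] → [6] → [6, 6] → [6, 6, 6] → [6, 6, 6, 9] → [6, 6, 6, 9, 9] → [6, 6, 6, 9, 9, 18] → [6, 6, 6, 9, 9, 18, 18] → [6, 6, 6, 9, 9, 18, 18, 18]
So `out[-1]` = 18

Answer: 18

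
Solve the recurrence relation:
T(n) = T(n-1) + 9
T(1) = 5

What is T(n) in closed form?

Unrolling: T(n) = T(1) + 9·(n-1) = 5 + 9(n-1) = 9n - 4.

Answer: T(n) = 9n - 4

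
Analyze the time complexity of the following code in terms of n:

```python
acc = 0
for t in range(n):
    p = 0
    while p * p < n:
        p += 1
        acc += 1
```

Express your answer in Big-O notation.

Each loop level contributes: n × √n. Multiplying the contributions gives O(n√n).

Answer: O(n√n)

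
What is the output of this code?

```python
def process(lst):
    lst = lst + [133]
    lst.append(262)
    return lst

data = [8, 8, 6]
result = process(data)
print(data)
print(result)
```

Key concept: rebinding parameter vs mutation.
Step by step:
`data = [8, 8, 6]` → data = [8, 8, 6]
`result = process(data)` → result = [8, 8, 6, 133, 262]
`print(data)` → prints [8, 8, 6]
`print(result)` → prints [8, 8, 6, 133, 262]

Answer:
[8, 8, 6]
[8, 8, 6, 133, 262]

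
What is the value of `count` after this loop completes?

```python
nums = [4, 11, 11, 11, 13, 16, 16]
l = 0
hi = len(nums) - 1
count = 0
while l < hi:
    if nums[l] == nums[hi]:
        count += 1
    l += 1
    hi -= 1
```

Count matching pairs from ends
`count` takes the values: 0

Answer: 0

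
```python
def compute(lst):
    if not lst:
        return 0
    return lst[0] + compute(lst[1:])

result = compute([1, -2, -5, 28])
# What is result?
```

1 + (-2) + (-5) + 28 + 0 = 22

Answer: 22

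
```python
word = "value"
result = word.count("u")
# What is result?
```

Trace:
`word = "value"` → word = 'value'
`result = word.count("u")` → result = 1
So result = 1

Answer: 1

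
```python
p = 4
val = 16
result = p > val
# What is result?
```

Trace:
`p = 4` → p = 4
`val = 16` → val = 16
`result = p > val` → result = False
So result = False

Answer: False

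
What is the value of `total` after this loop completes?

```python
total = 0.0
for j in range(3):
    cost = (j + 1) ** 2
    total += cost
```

Sum of squared losses 1² + 2² + ... + 3²
`total` takes the values: 0.0 → 1.0 → 5.0 → 14.0

Answer: 14.0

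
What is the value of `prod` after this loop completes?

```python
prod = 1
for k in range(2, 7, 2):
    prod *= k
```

Product of even numbers 2 to 6
`prod` takes the values: 1 → 2 → 8 → 48

Answer: 48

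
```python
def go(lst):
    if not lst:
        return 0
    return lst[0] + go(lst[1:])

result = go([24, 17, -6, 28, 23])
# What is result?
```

24 + 17 + (-6) + 28 + 23 + 0 = 86

Answer: 86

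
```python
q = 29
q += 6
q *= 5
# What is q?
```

Trace:
`q = 29` → q = 29
`q += 6` → q = 35
`q *= 5` → q = 175
So q = 175

Answer: 175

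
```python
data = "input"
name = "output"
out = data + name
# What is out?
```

Trace:
`data = "input"` → data = 'input'
`name = "output"` → name = 'output'
`out = data + name` → out = 'inputoutput'
So out = 'inputoutput'

Answer: 'inputoutput'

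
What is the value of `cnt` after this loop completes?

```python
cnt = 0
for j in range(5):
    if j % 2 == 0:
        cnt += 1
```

Count numbers divisible by 2 in range(5)
`cnt` takes the values: 0 → 1 → 2 → 3

Answer: 3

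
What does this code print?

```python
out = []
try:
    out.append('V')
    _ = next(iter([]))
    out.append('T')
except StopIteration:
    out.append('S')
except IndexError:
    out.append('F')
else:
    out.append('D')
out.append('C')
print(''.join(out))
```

Execution trace: 'V' (try body) → 'S' (except StopIteration) → 'C' (after the try/except). Output: VSC

Answer: VSC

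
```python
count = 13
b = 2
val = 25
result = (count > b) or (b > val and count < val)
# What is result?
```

Trace:
`count = 13` → count = 13
`b = 2` → b = 2
`val = 25` → val = 25
`result = (count > b) or (b > val and count < val)` → result = True
So result = True

Answer: True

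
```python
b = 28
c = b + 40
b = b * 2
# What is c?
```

Trace:
`b = 28` → b = 28
`c = b + 40` → c = 68
`b = b * 2` → b = 56
So c = 68

Answer: 68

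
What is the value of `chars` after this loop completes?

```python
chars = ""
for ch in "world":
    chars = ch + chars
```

Reverse 'world'
`chars` takes the values: "" → "w" → "ow" → "row" → "lrow" → "dlrow"

Answer: "dlrow"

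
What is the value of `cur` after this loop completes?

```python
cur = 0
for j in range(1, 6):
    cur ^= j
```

XOR of 1 to 5
`cur` takes the values: 0 → 1 → 3 → 0 → 4 → 1

Answer: 1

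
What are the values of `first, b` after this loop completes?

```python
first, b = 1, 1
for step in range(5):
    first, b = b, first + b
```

Fibonacci: after 5 iterations
`first, b` takes the values: (1, 1) → (1, 2) → (2, 3) → (3, 5) → (5, 8) → (8, 13)

Answer: 8, 13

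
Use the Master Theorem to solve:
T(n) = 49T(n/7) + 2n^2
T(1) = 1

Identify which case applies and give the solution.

a=49, b=7, f(n)=2n^2. log_7(49) = 2. Since c=2 = 2, Case 2 applies: T(n) = Θ(n^log_b(a) · log n) = O(n^2 log n).

Answer: O(n^2 log n) - Case 2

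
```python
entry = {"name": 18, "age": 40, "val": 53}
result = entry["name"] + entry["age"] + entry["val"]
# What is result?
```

Trace:
`entry = {"name": 18, "age": 40, "val": 53}` → entry = {'name': 18, 'age': 40, 'val': 53}
`result = entry["name"] + entry["age"] + entry["val"]` → result = 111
So result = 111

Answer: 111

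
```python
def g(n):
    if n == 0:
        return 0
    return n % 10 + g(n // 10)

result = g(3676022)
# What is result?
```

Sum of digits of 3676022: 2 + 2 + 0 + 6 + 7 + 6 + 3 = 26

Answer: 26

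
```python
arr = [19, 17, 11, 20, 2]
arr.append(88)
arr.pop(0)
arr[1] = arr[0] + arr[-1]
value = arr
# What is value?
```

Trace:
`arr = [19, 17, 11, 20, 2]` → arr = [19, 17, 11, 20, 2]
`arr.append(88)` → arr = [19, 17, 11, 20, 2, 88]
`arr.pop(0)` → arr = [17, 11, 20, 2, 88]
`arr[1] = arr[0] + arr[-1]` → arr = [17, 105, 20, 2, 88]
`value = arr` → value = [17, 105, 20, 2, 88]
So value = [17, 105, 20, 2, 88]

Answer: [17, 105, 20, 2, 88]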